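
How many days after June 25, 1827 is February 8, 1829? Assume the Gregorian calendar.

Jun 25, 1827 → Jun 25, 1828: 366 days (Feb 29, 1828 is in that span).
Jun 25, 1828 → Jul 25, 1828: 30 days (June has 30).
Jul 25, 1828 → Aug 25, 1828: 31 days (July has 31).
Aug 25, 1828 → Sep 25, 1828: 31 days (August has 31).
Sep 25, 1828 → Oct 25, 1828: 30 days (September has 30).
Oct 25, 1828 → Nov 25, 1828: 31 days (October has 31).
Nov 25, 1828 → Dec 25, 1828: 30 days (November has 30).
Dec 25, 1828 → Jan 25, 1829: 31 days (December has 31).
Jan 25, 1829 → Feb 8, 1829: 14 days.
Total: 594 days.

594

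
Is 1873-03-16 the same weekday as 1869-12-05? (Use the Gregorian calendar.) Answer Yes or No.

Yes

From Dec 5, 1869 to Mar 16, 1873 is 1197 days.
1197 mod 7 = 0, so they are the same weekday.
(Dec 5, 1869 is a Sunday; Mar 16, 1873 is a Sunday.)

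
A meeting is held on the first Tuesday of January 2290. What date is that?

January 1, 2290 is a Wednesday.
The first Tuesday is therefore January 7 (6 days later).

January 7, 2290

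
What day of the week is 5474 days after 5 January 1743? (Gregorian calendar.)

Saturday

Jan 5, 1743 is a Saturday.
5474 mod 7 = 0, so 5474 days after a Saturday is Saturday + 0 = Saturday.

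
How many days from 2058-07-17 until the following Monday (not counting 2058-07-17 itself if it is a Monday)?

Jul 17, 2058 is a Wednesday.
From Wednesday to the next Monday is 5 days.

5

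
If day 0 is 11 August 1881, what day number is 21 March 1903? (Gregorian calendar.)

7891

Aug 11, 1881 → Aug 11, 1882: 365 days.
Aug 11, 1882 → Aug 11, 1883: 365 days.
Aug 11, 1883 → Aug 11, 1884: 366 days (Feb 29, 1884 is in that span).
Aug 11, 1884 → Aug 11, 1885: 365 days.
Aug 11, 1885 → Aug 11, 1886: 365 days.
Aug 11, 1886 → Aug 11, 1887: 365 days.
Aug 11, 1887 → Aug 11, 1888: 366 days (Feb 29, 1888 is in that span).
Aug 11, 1888 → Aug 11, 1889: 365 days.
Aug 11, 1889 → Aug 11, 1890: 365 days.
Aug 11, 1890 → Aug 11, 1891: 365 days.
Aug 11, 1891 → Aug 11, 1892: 366 days (Feb 29, 1892 is in that span).
Aug 11, 1892 → Aug 11, 1893: 365 days.
Aug 11, 1893 → Aug 11, 1894: 365 days.
Aug 11, 1894 → Aug 11, 1895: 365 days.
Aug 11, 1895 → Aug 11, 1896: 366 days (Feb 29, 1896 is in that span).
Aug 11, 1896 → Aug 11, 1897: 365 days.
Aug 11, 1897 → Aug 11, 1898: 365 days.
Aug 11, 1898 → Aug 11, 1899: 365 days.
Aug 11, 1899 → Aug 11, 1900: 365 days.
Aug 11, 1900 → Aug 11, 1901: 365 days.
Aug 11, 1901 → Aug 11, 1902: 365 days.
Aug 11, 1902 → Sep 11, 1902: 31 days (August has 31).
Sep 11, 1902 → Oct 11, 1902: 30 days (September has 30).
Oct 11, 1902 → Nov 11, 1902: 31 days (October has 31).
Nov 11, 1902 → Dec 11, 1902: 30 days (November has 30).
Dec 11, 1902 → Jan 11, 1903: 31 days (December has 31).
Jan 11, 1903 → Feb 11, 1903: 31 days (January has 31).
Feb 11, 1903 → Mar 11, 1903: 28 days (February has 28).
Mar 11, 1903 → Mar 21, 1903: 10 days.
Total: 7891 days.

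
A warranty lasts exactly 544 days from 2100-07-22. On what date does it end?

+365 (one year) → Jul 22, 2101 (179 left).
Jul has 31 days: +10 → Aug 1, 2101 (169 left).
Aug has 31 days: +31 → Sep 1, 2101 (138 left).
Sep has 30 days: +30 → Oct 1, 2101 (108 left).
Oct has 31 days: +31 → Nov 1, 2101 (77 left).
Nov has 30 days: +30 → Dec 1, 2101 (47 left).
Dec has 31 days: +31 → Jan 1, 2102 (16 left).
+16 → Jan 17, 2102.

January 17, 2102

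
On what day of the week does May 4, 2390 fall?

Doomsday rule: the anchor day for the 2300s is Wednesday. For year 90: 90÷12 = 7 r 6, and 6÷4 = 1, so 7+6+1 = 14.
Wednesday + 14 ≡ Wednesday — that's 2390's doomsday.
In May the doomsday date is May 9.
May 4 is 5 days before May 9; 5 mod 7 = 5, so Wednesday − 5 = Friday.

Friday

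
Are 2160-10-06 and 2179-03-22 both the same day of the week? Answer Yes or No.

From Oct 6, 2160 to Mar 22, 2179 is 6741 days.
6741 mod 7 = 0, so they are the same weekday.
(Oct 6, 2160 is a Monday; Mar 22, 2179 is a Monday.)

Yes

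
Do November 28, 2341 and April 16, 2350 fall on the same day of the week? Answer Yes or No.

No

From Nov 28, 2341 to Apr 16, 2350 is 3061 days.
3061 mod 7 = 2, so they are different weekdays.
(Nov 28, 2341 is a Friday; Apr 16, 2350 is a Sunday.)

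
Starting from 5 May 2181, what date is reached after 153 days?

May has 31 days: +27 → Jun 1, 2181 (126 left).
Jun has 30 days: +30 → Jul 1, 2181 (96 left).
Jul has 31 days: +31 → Aug 1, 2181 (65 left).
Aug has 31 days: +31 → Sep 1, 2181 (34 left).
Sep has 30 days: +30 → Oct 1, 2181 (4 left).
+4 → Oct 5, 2181.

October 5, 2181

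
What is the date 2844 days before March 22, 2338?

June 8, 2330

−365 (one year) → Mar 22, 2337 (2479 left).
−365 (one year) → Mar 22, 2336 (2114 left).
−366 (one year; includes Feb 29, 2336) → Mar 22, 2335 (1748 left).
−365 (one year) → Mar 22, 2334 (1383 left).
−365 (one year) → Mar 22, 2333 (1018 left).
−365 (one year) → Mar 22, 2332 (653 left).
−366 (one year; includes Feb 29, 2332) → Mar 22, 2331 (287 left).
−22 → Feb 28, 2331 (end of Feb, 28 days; 265 left).
−28 → Jan 31, 2331 (end of Jan, 31 days; 237 left).
−31 → Dec 31, 2330 (end of Dec, 31 days; 206 left).
−31 → Nov 30, 2330 (end of Nov, 30 days; 175 left).
−30 → Oct 31, 2330 (end of Oct, 31 days; 145 left).
−31 → Sep 30, 2330 (end of Sep, 30 days; 114 left).
−30 → Aug 31, 2330 (end of Aug, 31 days; 84 left).
−31 → Jul 31, 2330 (end of Jul, 31 days; 53 left).
−31 → Jun 30, 2330 (end of Jun, 30 days; 22 left).
−22 → Jun 8, 2330.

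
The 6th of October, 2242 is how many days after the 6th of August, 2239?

Aug 6, 2239 → Aug 6, 2240: 366 days (Feb 29, 2240 is in that span).
Aug 6, 2240 → Aug 6, 2241: 365 days.
Aug 6, 2241 → Aug 6, 2242: 365 days.
Aug 6, 2242 → Sep 6, 2242: 31 days (August has 31).
Sep 6, 2242 → Oct 6, 2242: 30 days.
Total: 1157 days.

1157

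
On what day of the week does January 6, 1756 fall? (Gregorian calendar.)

Tuesday

Doomsday rule: the anchor day for the 1700s is Sunday. For year 56: 56÷12 = 4 r 8, and 8÷4 = 2, so 4+8+2 = 14.
Sunday + 14 ≡ Sunday — that's 1756's doomsday.
In January the doomsday date is Jan 4 (1756 is a leap year (divisible by 4)).
Jan 6 is 2 days after Jan 4; 2 mod 7 = 2, so Sunday + 2 = Tuesday.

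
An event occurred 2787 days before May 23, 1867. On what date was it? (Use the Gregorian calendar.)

−365 (one year) → May 23, 1866 (2422 left).
−365 (one year) → May 23, 1865 (2057 left).
−365 (one year) → May 23, 1864 (1692 left).
−366 (one year; includes Feb 29, 1864) → May 23, 1863 (1326 left).
−365 (one year) → May 23, 1862 (961 left).
−365 (one year) → May 23, 1861 (596 left).
−365 (one year) → May 23, 1860 (231 left).
−23 → Apr 30, 1860 (end of Apr, 30 days; 208 left).
−30 → Mar 31, 1860 (end of Mar, 31 days; 178 left).
−31 → Feb 29, 1860 (end of Feb, 29 days; 147 left).
−29 → Jan 31, 1860 (end of Jan, 31 days; 118 left).
−31 → Dec 31, 1859 (end of Dec, 31 days; 87 left).
−31 → Nov 30, 1859 (end of Nov, 30 days; 56 left).
−30 → Oct 31, 1859 (end of Oct, 31 days; 26 left).
−26 → Oct 5, 1859.

October 5, 1859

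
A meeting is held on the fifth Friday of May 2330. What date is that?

May 1, 2330 is a Thursday.
The first Friday is therefore May 2 (1 days later).
The fifth Friday is 2 + 4×7 = May 30.

May 30, 2330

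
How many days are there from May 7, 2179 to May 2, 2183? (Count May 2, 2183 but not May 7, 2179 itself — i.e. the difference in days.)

May 7, 2179 → May 7, 2180: 366 days (Feb 29, 2180 is in that span).
May 7, 2180 → May 7, 2181: 365 days.
May 7, 2181 → May 7, 2182: 365 days.
May 7, 2182 → Jun 7, 2182: 31 days (May has 31).
Jun 7, 2182 → Jul 7, 2182: 30 days (June has 30).
Jul 7, 2182 → Aug 7, 2182: 31 days (July has 31).
Aug 7, 2182 → Sep 7, 2182: 31 days (August has 31).
Sep 7, 2182 → Oct 7, 2182: 30 days (September has 30).
Oct 7, 2182 → Nov 7, 2182: 31 days (October has 31).
Nov 7, 2182 → Dec 7, 2182: 30 days (November has 30).
Dec 7, 2182 → Jan 7, 2183: 31 days (December has 31).
Jan 7, 2183 → Feb 7, 2183: 31 days (January has 31).
Feb 7, 2183 → Mar 7, 2183: 28 days (February has 28).
Mar 7, 2183 → Apr 7, 2183: 31 days (March has 31).
Apr 7, 2183 → May 2, 2183: 25 days.
Total: 1456 days.

1456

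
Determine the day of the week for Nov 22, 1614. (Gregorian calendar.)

Doomsday rule: the anchor day for the 1600s is Tuesday. For year 14: 14÷12 = 1 r 2, and 2÷4 = 0, so 1+2+0 = 3.
Tuesday + 3 ≡ Friday — that's 1614's doomsday.
In November the doomsday date is Nov 7.
Nov 22 is 15 days after Nov 7; 15 mod 7 = 1, so Friday + 1 = Saturday.

Saturday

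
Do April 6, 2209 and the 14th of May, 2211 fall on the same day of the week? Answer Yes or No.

From Apr 6, 2209 to May 14, 2211 is 768 days.
768 mod 7 = 5, so they are different weekdays.
(Apr 6, 2209 is a Thursday; May 14, 2211 is a Tuesday.)

No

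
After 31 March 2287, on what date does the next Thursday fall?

April 7, 2287

Mar 31, 2287 is a Thursday.
From Thursday to the next Thursday is 7 days.
Mar 31, 2287 + 7 = Apr 7, 2287.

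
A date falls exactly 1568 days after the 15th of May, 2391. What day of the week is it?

Wednesday

First find the weekday of May 15, 2391. Doomsday rule: the anchor day for the 2300s is Wednesday. For year 91: 91÷12 = 7 r 7, and 7÷4 = 1, so 7+7+1 = 15.
Wednesday + 15 ≡ Thursday — that's 2391's doomsday.
In May the doomsday date is May 9.
May 15 is 6 days after May 9; 6 mod 7 = 6, so Thursday + 6 = Wednesday.
1568 mod 7 = 0, so 1568 days after a Wednesday is Wednesday + 0 = Wednesday.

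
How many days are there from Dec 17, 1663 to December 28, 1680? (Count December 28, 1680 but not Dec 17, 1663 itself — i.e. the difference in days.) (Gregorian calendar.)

6221

Dec 17, 1663 → Dec 17, 1664: 366 days (Feb 29, 1664 is in that span).
Dec 17, 1664 → Dec 17, 1665: 365 days.
Dec 17, 1665 → Dec 17, 1666: 365 days.
Dec 17, 1666 → Dec 17, 1667: 365 days.
Dec 17, 1667 → Dec 17, 1668: 366 days (Feb 29, 1668 is in that span).
Dec 17, 1668 → Dec 17, 1669: 365 days.
Dec 17, 1669 → Dec 17, 1670: 365 days.
Dec 17, 1670 → Dec 17, 1671: 365 days.
Dec 17, 1671 → Dec 17, 1672: 366 days (Feb 29, 1672 is in that span).
Dec 17, 1672 → Dec 17, 1673: 365 days.
Dec 17, 1673 → Dec 17, 1674: 365 days.
Dec 17, 1674 → Dec 17, 1675: 365 days.
Dec 17, 1675 → Dec 17, 1676: 366 days (Feb 29, 1676 is in that span).
Dec 17, 1676 → Dec 17, 1677: 365 days.
Dec 17, 1677 → Dec 17, 1678: 365 days.
Dec 17, 1678 → Dec 17, 1679: 365 days.
Dec 17, 1679 → Jan 17, 1680: 31 days (December has 31).
Jan 17, 1680 → Feb 17, 1680: 31 days (January has 31).
Feb 17, 1680 → Mar 17, 1680: 29 days (February has 29).
Mar 17, 1680 → Apr 17, 1680: 31 days (March has 31).
Apr 17, 1680 → May 17, 1680: 30 days (April has 30).
May 17, 1680 → Jun 17, 1680: 31 days (May has 31).
Jun 17, 1680 → Jul 17, 1680: 30 days (June has 30).
Jul 17, 1680 → Aug 17, 1680: 31 days (July has 31).
Aug 17, 1680 → Sep 17, 1680: 31 days (August has 31).
Sep 17, 1680 → Oct 17, 1680: 30 days (September has 30).
Oct 17, 1680 → Nov 17, 1680: 31 days (October has 31).
Nov 17, 1680 → Dec 17, 1680: 30 days (November has 30).
Dec 17, 1680 → Dec 28, 1680: 11 days.
Total: 6221 days.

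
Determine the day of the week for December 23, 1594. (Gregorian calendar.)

Friday

Doomsday rule: the anchor day for the 1500s is Wednesday. For year 94: 94÷12 = 7 r 10, and 10÷4 = 2, so 7+10+2 = 19.
Wednesday + 19 ≡ Monday — that's 1594's doomsday.
In December the doomsday date is Dec 12.
Dec 23 is 11 days after Dec 12; 11 mod 7 = 4, so Monday + 4 = Friday.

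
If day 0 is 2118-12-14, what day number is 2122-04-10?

1213

Dec 14, 2118 → Dec 14, 2119: 365 days.
Dec 14, 2119 → Dec 14, 2120: 366 days (Feb 29, 2120 is in that span).
Dec 14, 2120 → Dec 14, 2121: 365 days.
Dec 14, 2121 → Jan 14, 2122: 31 days (December has 31).
Jan 14, 2122 → Feb 14, 2122: 31 days (January has 31).
Feb 14, 2122 → Mar 14, 2122: 28 days (February has 28).
Mar 14, 2122 → Apr 10, 2122: 27 days.
Total: 1213 days.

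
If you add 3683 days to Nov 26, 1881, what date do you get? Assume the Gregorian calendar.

December 27, 1891

+365 (one year) → Nov 26, 1882 (3318 left).
+365 (one year) → Nov 26, 1883 (2953 left).
+366 (one year; includes Feb 29, 1884) → Nov 26, 1884 (2587 left).
+365 (one year) → Nov 26, 1885 (2222 left).
+365 (one year) → Nov 26, 1886 (1857 left).
+365 (one year) → Nov 26, 1887 (1492 left).
+366 (one year; includes Feb 29, 1888) → Nov 26, 1888 (1126 left).
+365 (one year) → Nov 26, 1889 (761 left).
+365 (one year) → Nov 26, 1890 (396 left).
Nov has 30 days: +5 → Dec 1, 1890 (391 left).
Dec has 31 days: +31 → Jan 1, 1891 (360 left).
Jan has 31 days: +31 → Feb 1, 1891 (329 left).
Feb has 28 days: +28 → Mar 1, 1891 (301 left).
Mar has 31 days: +31 → Apr 1, 1891 (270 left).
Apr has 30 days: +30 → May 1, 1891 (240 left).
May has 31 days: +31 → Jun 1, 1891 (209 left).
Jun has 30 days: +30 → Jul 1, 1891 (179 left).
Jul has 31 days: +31 → Aug 1, 1891 (148 left).
Aug has 31 days: +31 → Sep 1, 1891 (117 left).
Sep has 30 days: +30 → Oct 1, 1891 (87 left).
Oct has 31 days: +31 → Nov 1, 1891 (56 left).
Nov has 30 days: +30 → Dec 1, 1891 (26 left).
+26 → Dec 27, 1891.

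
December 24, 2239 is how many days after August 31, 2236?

1210

Aug 31, 2236 → Aug 31, 2237: 365 days.
Aug 31, 2237 → Aug 31, 2238: 365 days.
Aug 31, 2238 → Aug 31, 2239: 365 days.
Aug 31, 2239 → Sep 30, 2239: 30 days (August has 31).
Sep 30, 2239 → Oct 30, 2239: 30 days (September has 30).
Oct 30, 2239 → Nov 30, 2239: 31 days (October has 31).
Nov 30, 2239 → Dec 24, 2239: 24 days.
Total: 1210 days.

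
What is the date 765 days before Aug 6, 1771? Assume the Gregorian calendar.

−365 (one year) → Aug 6, 1770 (400 left).
−6 → Jul 31, 1770 (end of Jul, 31 days; 394 left).
−31 → Jun 30, 1770 (end of Jun, 30 days; 363 left).
−30 → May 31, 1770 (end of May, 31 days; 333 left).
−31 → Apr 30, 1770 (end of Apr, 30 days; 302 left).
−30 → Mar 31, 1770 (end of Mar, 31 days; 272 left).
−31 → Feb 28, 1770 (end of Feb, 28 days; 241 left).
−28 → Jan 31, 1770 (end of Jan, 31 days; 213 left).
−31 → Dec 31, 1769 (end of Dec, 31 days; 182 left).
−31 → Nov 30, 1769 (end of Nov, 30 days; 151 left).
−30 → Oct 31, 1769 (end of Oct, 31 days; 121 left).
−31 → Sep 30, 1769 (end of Sep, 30 days; 90 left).
−30 → Aug 31, 1769 (end of Aug, 31 days; 60 left).
−31 → Jul 31, 1769 (end of Jul, 31 days; 29 left).
−29 → Jul 2, 1769.

July 2, 1769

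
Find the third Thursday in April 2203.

April 21, 2203

April 1, 2203 is a Friday.
The first Thursday is therefore April 7 (6 days later).
The third Thursday is 7 + 2×7 = April 21.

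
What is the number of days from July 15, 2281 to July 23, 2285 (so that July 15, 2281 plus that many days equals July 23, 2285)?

1469

Jul 15, 2281 → Jul 15, 2282: 365 days.
Jul 15, 2282 → Jul 15, 2283: 365 days.
Jul 15, 2283 → Jul 15, 2284: 366 days (Feb 29, 2284 is in that span).
Jul 15, 2284 → Aug 15, 2284: 31 days (July has 31).
Aug 15, 2284 → Sep 15, 2284: 31 days (August has 31).
Sep 15, 2284 → Oct 15, 2284: 30 days (September has 30).
Oct 15, 2284 → Nov 15, 2284: 31 days (October has 31).
Nov 15, 2284 → Dec 15, 2284: 30 days (November has 30).
Dec 15, 2284 → Jan 15, 2285: 31 days (December has 31).
Jan 15, 2285 → Feb 15, 2285: 31 days (January has 31).
Feb 15, 2285 → Mar 15, 2285: 28 days (February has 28).
Mar 15, 2285 → Apr 15, 2285: 31 days (March has 31).
Apr 15, 2285 → May 15, 2285: 30 days (April has 30).
May 15, 2285 → Jun 15, 2285: 31 days (May has 31).
Jun 15, 2285 → Jul 15, 2285: 30 days (June has 30).
Jul 15, 2285 → Jul 23, 2285: 8 days.
Total: 1469 days.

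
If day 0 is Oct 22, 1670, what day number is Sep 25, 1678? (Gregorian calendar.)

2895

Oct 22, 1670 → Oct 22, 1671: 365 days.
Oct 22, 1671 → Oct 22, 1672: 366 days (Feb 29, 1672 is in that span).
Oct 22, 1672 → Oct 22, 1673: 365 days.
Oct 22, 1673 → Oct 22, 1674: 365 days.
Oct 22, 1674 → Oct 22, 1675: 365 days.
Oct 22, 1675 → Oct 22, 1676: 366 days (Feb 29, 1676 is in that span).
Oct 22, 1676 → Oct 22, 1677: 365 days.
Oct 22, 1677 → Nov 22, 1677: 31 days (October has 31).
Nov 22, 1677 → Dec 22, 1677: 30 days (November has 30).
Dec 22, 1677 → Jan 22, 1678: 31 days (December has 31).
Jan 22, 1678 → Feb 22, 1678: 31 days (January has 31).
Feb 22, 1678 → Mar 22, 1678: 28 days (February has 28).
Mar 22, 1678 → Apr 22, 1678: 31 days (March has 31).
Apr 22, 1678 → May 22, 1678: 30 days (April has 30).
May 22, 1678 → Jun 22, 1678: 31 days (May has 31).
Jun 22, 1678 → Jul 22, 1678: 30 days (June has 30).
Jul 22, 1678 → Aug 22, 1678: 31 days (July has 31).
Aug 22, 1678 → Sep 22, 1678: 31 days (August has 31).
Sep 22, 1678 → Sep 25, 1678: 3 days.
Total: 2895 days.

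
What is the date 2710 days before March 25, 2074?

−365 (one year) → Mar 25, 2073 (2345 left).
−365 (one year) → Mar 25, 2072 (1980 left).
−366 (one year; includes Feb 29, 2072) → Mar 25, 2071 (1614 left).
−365 (one year) → Mar 25, 2070 (1249 left).
−365 (one year) → Mar 25, 2069 (884 left).
−365 (one year) → Mar 25, 2068 (519 left).
−366 (one year; includes Feb 29, 2068) → Mar 25, 2067 (153 left).
−25 → Feb 28, 2067 (end of Feb, 28 days; 128 left).
−28 → Jan 31, 2067 (end of Jan, 31 days; 100 left).
−31 → Dec 31, 2066 (end of Dec, 31 days; 69 left).
−31 → Nov 30, 2066 (end of Nov, 30 days; 38 left).
−30 → Oct 31, 2066 (end of Oct, 31 days; 8 left).
−8 → Oct 23, 2066.

October 23, 2066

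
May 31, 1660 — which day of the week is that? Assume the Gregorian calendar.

Doomsday rule: the anchor day for the 1600s is Tuesday. For year 60: 60÷12 = 5 r 0, and 0÷4 = 0, so 5+0+0 = 5.
Tuesday + 5 ≡ Sunday — that's 1660's doomsday.
In May the doomsday date is May 9.
May 31 is 22 days after May 9; 22 mod 7 = 1, so Sunday + 1 = Monday.

Monday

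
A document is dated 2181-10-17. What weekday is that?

Doomsday rule: the anchor day for the 2100s is Sunday. For year 81: 81÷12 = 6 r 9, and 9÷4 = 2, so 6+9+2 = 17.
Sunday + 17 ≡ Wednesday — that's 2181's doomsday.
In October the doomsday date is Oct 10.
Oct 17 is 7 days after Oct 10; 7 mod 7 = 0, so Wednesday + 0 = Wednesday.

Wednesday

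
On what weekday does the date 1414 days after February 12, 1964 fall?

First find the weekday of Feb 12, 1964. Doomsday rule: the anchor day for the 1900s is Wednesday. For year 64: 64÷12 = 5 r 4, and 4÷4 = 1, so 5+4+1 = 10.
Wednesday + 10 ≡ Saturday — that's 1964's doomsday.
In February the doomsday date is Feb 29 (1964 is a leap year (divisible by 4)).
Feb 12 is 17 days before Feb 29; 17 mod 7 = 3, so Saturday − 3 = Wednesday.
1414 mod 7 = 0, so 1414 days after a Wednesday is Wednesday + 0 = Wednesday.

Wednesday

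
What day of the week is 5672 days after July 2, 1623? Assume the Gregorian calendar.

Jul 2, 1623 is a Sunday.
5672 mod 7 = 2, so 5672 days after a Sunday is Sunday + 2 = Tuesday.

Tuesday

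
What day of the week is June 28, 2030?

Doomsday rule: the anchor day for the 2000s is Tuesday. For year 30: 30÷12 = 2 r 6, and 6÷4 = 1, so 2+6+1 = 9.
Tuesday + 9 ≡ Thursday — that's 2030's doomsday.
In June the doomsday date is Jun 6.
Jun 28 is 22 days after Jun 6; 22 mod 7 = 1, so Thursday + 1 = Friday.

Friday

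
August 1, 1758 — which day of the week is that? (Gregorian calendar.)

Tuesday

Doomsday rule: the anchor day for the 1700s is Sunday. For year 58: 58÷12 = 4 r 10, and 10÷4 = 2, so 4+10+2 = 16.
Sunday + 16 ≡ Tuesday — that's 1758's doomsday.
In August the doomsday date is Aug 8.
Aug 1 is 7 days before Aug 8; 7 mod 7 = 0, so Tuesday − 0 = Tuesday.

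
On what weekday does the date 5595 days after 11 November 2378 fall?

Monday

Nov 11, 2378 is a Saturday.
5595 mod 7 = 2, so 5595 days after a Saturday is Saturday + 2 = Monday.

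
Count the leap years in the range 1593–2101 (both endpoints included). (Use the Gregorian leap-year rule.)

123

Multiples of 4 in [1593,2101]: 127.
Of those, multiples of 100: 6 (not leap unless ÷400).
Multiples of 400: 2.
Leap years = 127 − 6 + 2 = 123.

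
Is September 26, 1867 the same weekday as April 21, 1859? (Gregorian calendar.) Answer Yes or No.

From Apr 21, 1859 to Sep 26, 1867 is 3080 days.
3080 mod 7 = 0, so they are the same weekday.
(Apr 21, 1859 is a Thursday; Sep 26, 1867 is a Thursday.)

Yes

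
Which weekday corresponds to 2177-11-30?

Doomsday rule: the anchor day for the 2100s is Sunday. For year 77: 77÷12 = 6 r 5, and 5÷4 = 1, so 6+5+1 = 12.
Sunday + 12 ≡ Friday — that's 2177's doomsday.
In November the doomsday date is Nov 7.
Nov 30 is 23 days after Nov 7; 23 mod 7 = 2, so Friday + 2 = Sunday.

Sunday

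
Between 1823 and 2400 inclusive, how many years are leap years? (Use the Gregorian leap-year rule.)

Multiples of 4 in [1823,2400]: 145.
Of those, multiples of 100: 6 (not leap unless ÷400).
Multiples of 400: 2.
Leap years = 145 − 6 + 2 = 141.

141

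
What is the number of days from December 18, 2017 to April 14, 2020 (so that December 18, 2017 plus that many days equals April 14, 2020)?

848

Dec 18, 2017 → Dec 18, 2018: 365 days.
Dec 18, 2018 → Dec 18, 2019: 365 days.
Dec 18, 2019 → Jan 18, 2020: 31 days (December has 31).
Jan 18, 2020 → Feb 18, 2020: 31 days (January has 31).
Feb 18, 2020 → Mar 18, 2020: 29 days (February has 29).
Mar 18, 2020 → Apr 14, 2020: 27 days.
Total: 848 days.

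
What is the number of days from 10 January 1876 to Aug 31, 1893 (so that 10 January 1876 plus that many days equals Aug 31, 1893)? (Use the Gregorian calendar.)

Jan 10, 1876 → Jan 10, 1877: 366 days (Feb 29, 1876 is in that span).
Jan 10, 1877 → Jan 10, 1878: 365 days.
Jan 10, 1878 → Jan 10, 1879: 365 days.
Jan 10, 1879 → Jan 10, 1880: 365 days.
Jan 10, 1880 → Jan 10, 1881: 366 days (Feb 29, 1880 is in that span).
Jan 10, 1881 → Jan 10, 1882: 365 days.
Jan 10, 1882 → Jan 10, 1883: 365 days.
Jan 10, 1883 → Jan 10, 1884: 365 days.
Jan 10, 1884 → Jan 10, 1885: 366 days (Feb 29, 1884 is in that span).
Jan 10, 1885 → Jan 10, 1886: 365 days.
Jan 10, 1886 → Jan 10, 1887: 365 days.
Jan 10, 1887 → Jan 10, 1888: 365 days.
Jan 10, 1888 → Jan 10, 1889: 366 days (Feb 29, 1888 is in that span).
Jan 10, 1889 → Jan 10, 1890: 365 days.
Jan 10, 1890 → Jan 10, 1891: 365 days.
Jan 10, 1891 → Jan 10, 1892: 365 days.
Jan 10, 1892 → Jan 10, 1893: 366 days (Feb 29, 1892 is in that span).
Jan 10, 1893 → Feb 10, 1893: 31 days (January has 31).
Feb 10, 1893 → Mar 10, 1893: 28 days (February has 28).
Mar 10, 1893 → Apr 10, 1893: 31 days (March has 31).
Apr 10, 1893 → May 10, 1893: 30 days (April has 30).
May 10, 1893 → Jun 10, 1893: 31 days (May has 31).
Jun 10, 1893 → Jul 10, 1893: 30 days (June has 30).
Jul 10, 1893 → Aug 10, 1893: 31 days (July has 31).
Aug 10, 1893 → Aug 31, 1893: 21 days.
Total: 6443 days.

6443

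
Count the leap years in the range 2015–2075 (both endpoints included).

Multiples of 4 in [2015,2075]: 15.
Of those, multiples of 100: 0 (not leap unless ÷400).
Multiples of 400: 0.
Leap years = 15 − 0 + 0 = 15.

15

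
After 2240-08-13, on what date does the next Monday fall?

August 17, 2240

Aug 13, 2240 is a Thursday.
From Thursday to the next Monday is 4 days.
Aug 13, 2240 + 4 = Aug 17, 2240.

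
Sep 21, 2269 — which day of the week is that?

Tuesday

Doomsday rule: the anchor day for the 2200s is Friday. For year 69: 69÷12 = 5 r 9, and 9÷4 = 2, so 5+9+2 = 16.
Friday + 16 ≡ Sunday — that's 2269's doomsday.
In September the doomsday date is Sep 5.
Sep 21 is 16 days after Sep 5; 16 mod 7 = 2, so Sunday + 2 = Tuesday.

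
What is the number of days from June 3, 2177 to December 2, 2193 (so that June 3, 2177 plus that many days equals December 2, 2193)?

6026

Jun 3, 2177 → Jun 3, 2178: 365 days.
Jun 3, 2178 → Jun 3, 2179: 365 days.
Jun 3, 2179 → Jun 3, 2180: 366 days (Feb 29, 2180 is in that span).
Jun 3, 2180 → Jun 3, 2181: 365 days.
Jun 3, 2181 → Jun 3, 2182: 365 days.
Jun 3, 2182 → Jun 3, 2183: 365 days.
Jun 3, 2183 → Jun 3, 2184: 366 days (Feb 29, 2184 is in that span).
Jun 3, 2184 → Jun 3, 2185: 365 days.
Jun 3, 2185 → Jun 3, 2186: 365 days.
Jun 3, 2186 → Jun 3, 2187: 365 days.
Jun 3, 2187 → Jun 3, 2188: 366 days (Feb 29, 2188 is in that span).
Jun 3, 2188 → Jun 3, 2189: 365 days.
Jun 3, 2189 → Jun 3, 2190: 365 days.
Jun 3, 2190 → Jun 3, 2191: 365 days.
Jun 3, 2191 → Jun 3, 2192: 366 days (Feb 29, 2192 is in that span).
Jun 3, 2192 → Jun 3, 2193: 365 days.
Jun 3, 2193 → Jul 3, 2193: 30 days (June has 30).
Jul 3, 2193 → Aug 3, 2193: 31 days (July has 31).
Aug 3, 2193 → Sep 3, 2193: 31 days (August has 31).
Sep 3, 2193 → Oct 3, 2193: 30 days (September has 30).
Oct 3, 2193 → Nov 3, 2193: 31 days (October has 31).
Nov 3, 2193 → Dec 2, 2193: 29 days.
Total: 6026 days.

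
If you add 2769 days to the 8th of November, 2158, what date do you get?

June 8, 2166

+365 (one year) → Nov 8, 2159 (2404 left).
+366 (one year; includes Feb 29, 2160) → Nov 8, 2160 (2038 left).
+365 (one year) → Nov 8, 2161 (1673 left).
+365 (one year) → Nov 8, 2162 (1308 left).
+365 (one year) → Nov 8, 2163 (943 left).
+366 (one year; includes Feb 29, 2164) → Nov 8, 2164 (577 left).
+365 (one year) → Nov 8, 2165 (212 left).
Nov has 30 days: +23 → Dec 1, 2165 (189 left).
Dec has 31 days: +31 → Jan 1, 2166 (158 left).
Jan has 31 days: +31 → Feb 1, 2166 (127 left).
Feb has 28 days: +28 → Mar 1, 2166 (99 left).
Mar has 31 days: +31 → Apr 1, 2166 (68 left).
Apr has 30 days: +30 → May 1, 2166 (38 left).
May has 31 days: +31 → Jun 1, 2166 (7 left).
+7 → Jun 8, 2166.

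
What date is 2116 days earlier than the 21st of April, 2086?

July 5, 2080

−365 (one year) → Apr 21, 2085 (1751 left).
−365 (one year) → Apr 21, 2084 (1386 left).
−366 (one year; includes Feb 29, 2084) → Apr 21, 2083 (1020 left).
−365 (one year) → Apr 21, 2082 (655 left).
−365 (one year) → Apr 21, 2081 (290 left).
−21 → Mar 31, 2081 (end of Mar, 31 days; 269 left).
−31 → Feb 28, 2081 (end of Feb, 28 days; 238 left).
−28 → Jan 31, 2081 (end of Jan, 31 days; 210 left).
−31 → Dec 31, 2080 (end of Dec, 31 days; 179 left).
−31 → Nov 30, 2080 (end of Nov, 30 days; 148 left).
−30 → Oct 31, 2080 (end of Oct, 31 days; 118 left).
−31 → Sep 30, 2080 (end of Sep, 30 days; 87 left).
−30 → Aug 31, 2080 (end of Aug, 31 days; 57 left).
−31 → Jul 31, 2080 (end of Jul, 31 days; 26 left).
−26 → Jul 5, 2080.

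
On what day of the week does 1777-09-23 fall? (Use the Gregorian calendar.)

Doomsday rule: the anchor day for the 1700s is Sunday. For year 77: 77÷12 = 6 r 5, and 5÷4 = 1, so 6+5+1 = 12.
Sunday + 12 ≡ Friday — that's 1777's doomsday.
In September the doomsday date is Sep 5.
Sep 23 is 18 days after Sep 5; 18 mod 7 = 4, so Friday + 4 = Tuesday.

Tuesday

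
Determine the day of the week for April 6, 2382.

Tuesday

Doomsday rule: the anchor day for the 2300s is Wednesday. For year 82: 82÷12 = 6 r 10, and 10÷4 = 2, so 6+10+2 = 18.
Wednesday + 18 ≡ Sunday — that's 2382's doomsday.
In April the doomsday date is Apr 4.
Apr 6 is 2 days after Apr 4; 2 mod 7 = 2, so Sunday + 2 = Tuesday.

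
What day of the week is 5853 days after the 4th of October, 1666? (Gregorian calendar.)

Tuesday

First find the weekday of Oct 4, 1666. Doomsday rule: the anchor day for the 1600s is Tuesday. For year 66: 66÷12 = 5 r 6, and 6÷4 = 1, so 5+6+1 = 12.
Tuesday + 12 ≡ Sunday — that's 1666's doomsday.
In October the doomsday date is Oct 10.
Oct 4 is 6 days before Oct 10; 6 mod 7 = 6, so Sunday − 6 = Monday.
5853 mod 7 = 1, so 5853 days after a Monday is Monday + 1 = Tuesday.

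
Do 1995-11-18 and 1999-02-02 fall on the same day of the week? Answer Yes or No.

From Nov 18, 1995 to Feb 2, 1999 is 1172 days.
1172 mod 7 = 3, so they are different weekdays.
(Nov 18, 1995 is a Saturday; Feb 2, 1999 is a Tuesday.)

No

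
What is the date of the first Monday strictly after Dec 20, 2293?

Dec 20, 2293 is a Wednesday.
From Wednesday to the next Monday is 5 days.
Dec 20, 2293 + 5 = Dec 25, 2293.

December 25, 2293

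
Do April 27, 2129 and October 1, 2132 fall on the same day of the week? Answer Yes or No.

Yes

From Apr 27, 2129 to Oct 1, 2132 is 1253 days.
1253 mod 7 = 0, so they are the same weekday.
(Apr 27, 2129 is a Wednesday; Oct 1, 2132 is a Wednesday.)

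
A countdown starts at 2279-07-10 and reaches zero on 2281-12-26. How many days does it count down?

900

Jul 10, 2279 → Jul 10, 2280: 366 days (Feb 29, 2280 is in that span).
Jul 10, 2280 → Jul 10, 2281: 365 days.
Jul 10, 2281 → Aug 10, 2281: 31 days (July has 31).
Aug 10, 2281 → Sep 10, 2281: 31 days (August has 31).
Sep 10, 2281 → Oct 10, 2281: 30 days (September has 30).
Oct 10, 2281 → Nov 10, 2281: 31 days (October has 31).
Nov 10, 2281 → Dec 10, 2281: 30 days (November has 30).
Dec 10, 2281 → Dec 26, 2281: 16 days.
Total: 900 days.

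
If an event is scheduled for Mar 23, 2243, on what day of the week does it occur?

Thursday

Doomsday rule: the anchor day for the 2200s is Friday. For year 43: 43÷12 = 3 r 7, and 7÷4 = 1, so 3+7+1 = 11.
Friday + 11 ≡ Tuesday — that's 2243's doomsday.
In March the doomsday date is Mar 14.
Mar 23 is 9 days after Mar 14; 9 mod 7 = 2, so Tuesday + 2 = Thursday.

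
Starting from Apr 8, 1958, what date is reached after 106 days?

Apr has 30 days: +23 → May 1, 1958 (83 left).
May has 31 days: +31 → Jun 1, 1958 (52 left).
Jun has 30 days: +30 → Jul 1, 1958 (22 left).
+22 → Jul 23, 1958.

July 23, 1958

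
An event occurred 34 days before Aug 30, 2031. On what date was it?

−30 → Jul 31, 2031 (end of Jul, 31 days; 4 left).
−4 → Jul 27, 2031.

July 27, 2031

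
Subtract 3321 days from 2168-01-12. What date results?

−365 (one year) → Jan 12, 2167 (2956 left).
−365 (one year) → Jan 12, 2166 (2591 left).
−365 (one year) → Jan 12, 2165 (2226 left).
−366 (one year; includes Feb 29, 2164) → Jan 12, 2164 (1860 left).
−365 (one year) → Jan 12, 2163 (1495 left).
−365 (one year) → Jan 12, 2162 (1130 left).
−365 (one year) → Jan 12, 2161 (765 left).
−366 (one year; includes Feb 29, 2160) → Jan 12, 2160 (399 left).
−12 → Dec 31, 2159 (end of Dec, 31 days; 387 left).
−31 → Nov 30, 2159 (end of Nov, 30 days; 356 left).
−30 → Oct 31, 2159 (end of Oct, 31 days; 326 left).
−31 → Sep 30, 2159 (end of Sep, 30 days; 295 left).
−30 → Aug 31, 2159 (end of Aug, 31 days; 265 left).
−31 → Jul 31, 2159 (end of Jul, 31 days; 234 left).
−31 → Jun 30, 2159 (end of Jun, 30 days; 203 left).
−30 → May 31, 2159 (end of May, 31 days; 173 left).
−31 → Apr 30, 2159 (end of Apr, 30 days; 142 left).
−30 → Mar 31, 2159 (end of Mar, 31 days; 112 left).
−31 → Feb 28, 2159 (end of Feb, 28 days; 81 left).
−28 → Jan 31, 2159 (end of Jan, 31 days; 53 left).
−31 → Dec 31, 2158 (end of Dec, 31 days; 22 left).
−22 → Dec 9, 2158.

December 9, 2158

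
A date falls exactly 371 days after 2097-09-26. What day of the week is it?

Thursday

Sep 26, 2097 is a Thursday.
371 mod 7 = 0, so 371 days after a Thursday is Thursday + 0 = Thursday.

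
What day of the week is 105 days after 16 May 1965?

May 16, 1965 is a Sunday.
105 mod 7 = 0, so 105 days after a Sunday is Sunday + 0 = Sunday.

Sunday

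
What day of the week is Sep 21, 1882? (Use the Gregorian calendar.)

Thursday

Doomsday rule: the anchor day for the 1800s is Friday. For year 82: 82÷12 = 6 r 10, and 10÷4 = 2, so 6+10+2 = 18.
Friday + 18 ≡ Tuesday — that's 1882's doomsday.
In September the doomsday date is Sep 5.
Sep 21 is 16 days after Sep 5; 16 mod 7 = 2, so Tuesday + 2 = Thursday.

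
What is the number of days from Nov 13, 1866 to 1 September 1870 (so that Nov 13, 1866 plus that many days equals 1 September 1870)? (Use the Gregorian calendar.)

Nov 13, 1866 → Nov 13, 1867: 365 days.
Nov 13, 1867 → Nov 13, 1868: 366 days (Feb 29, 1868 is in that span).
Nov 13, 1868 → Nov 13, 1869: 365 days.
Nov 13, 1869 → Dec 13, 1869: 30 days (November has 30).
Dec 13, 1869 → Jan 13, 1870: 31 days (December has 31).
Jan 13, 1870 → Feb 13, 1870: 31 days (January has 31).
Feb 13, 1870 → Mar 13, 1870: 28 days (February has 28).
Mar 13, 1870 → Apr 13, 1870: 31 days (March has 31).
Apr 13, 1870 → May 13, 1870: 30 days (April has 30).
May 13, 1870 → Jun 13, 1870: 31 days (May has 31).
Jun 13, 1870 → Jul 13, 1870: 30 days (June has 30).
Jul 13, 1870 → Aug 13, 1870: 31 days (July has 31).
Aug 13, 1870 → Sep 1, 1870: 19 days.
Total: 1388 days.

1388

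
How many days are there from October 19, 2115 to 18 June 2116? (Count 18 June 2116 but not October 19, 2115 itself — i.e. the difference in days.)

Oct 19, 2115 → Nov 19, 2115: 31 days (October has 31).
Nov 19, 2115 → Dec 19, 2115: 30 days (November has 30).
Dec 19, 2115 → Jan 19, 2116: 31 days (December has 31).
Jan 19, 2116 → Feb 19, 2116: 31 days (January has 31).
Feb 19, 2116 → Mar 19, 2116: 29 days (February has 29).
Mar 19, 2116 → Apr 19, 2116: 31 days (March has 31).
Apr 19, 2116 → May 19, 2116: 30 days (April has 30).
May 19, 2116 → Jun 18, 2116: 30 days.
Total: 243 days.

243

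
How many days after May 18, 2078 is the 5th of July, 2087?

3335

May 18, 2078 → May 18, 2079: 365 days.
May 18, 2079 → May 18, 2080: 366 days (Feb 29, 2080 is in that span).
May 18, 2080 → May 18, 2081: 365 days.
May 18, 2081 → May 18, 2082: 365 days.
May 18, 2082 → May 18, 2083: 365 days.
May 18, 2083 → May 18, 2084: 366 days (Feb 29, 2084 is in that span).
May 18, 2084 → May 18, 2085: 365 days.
May 18, 2085 → May 18, 2086: 365 days.
May 18, 2086 → May 18, 2087: 365 days.
May 18, 2087 → Jun 18, 2087: 31 days (May has 31).
Jun 18, 2087 → Jul 5, 2087: 17 days.
Total: 3335 days.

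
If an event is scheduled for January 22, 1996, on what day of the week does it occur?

Monday

January 1, 1996 is a Monday.
Jan 1, 1996 → Jan 22, 1996: 21 days.
Total: 21 days.
21 mod 7 = 0, so Monday + 0 = Monday.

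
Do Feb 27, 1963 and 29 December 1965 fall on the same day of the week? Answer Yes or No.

From Feb 27, 1963 to Dec 29, 1965 is 1036 days.
1036 mod 7 = 0, so they are the same weekday.
(Feb 27, 1963 is a Wednesday; Dec 29, 1965 is a Wednesday.)

Yes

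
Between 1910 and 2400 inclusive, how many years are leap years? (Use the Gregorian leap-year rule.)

120

Multiples of 4 in [1910,2400]: 123.
Of those, multiples of 100: 5 (not leap unless ÷400).
Multiples of 400: 2.
Leap years = 123 − 5 + 2 = 120.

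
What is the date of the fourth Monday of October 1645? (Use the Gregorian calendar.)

October 1, 1645 is a Sunday.
The first Monday is therefore October 2 (1 days later).
The fourth Monday is 2 + 3×7 = October 23.

October 23, 1645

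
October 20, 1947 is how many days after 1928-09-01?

Sep 1, 1928 → Sep 1, 1929: 365 days.
Sep 1, 1929 → Sep 1, 1930: 365 days.
Sep 1, 1930 → Sep 1, 1931: 365 days.
Sep 1, 1931 → Sep 1, 1932: 366 days (Feb 29, 1932 is in that span).
Sep 1, 1932 → Sep 1, 1933: 365 days.
Sep 1, 1933 → Sep 1, 1934: 365 days.
Sep 1, 1934 → Sep 1, 1935: 365 days.
Sep 1, 1935 → Sep 1, 1936: 366 days (Feb 29, 1936 is in that span).
Sep 1, 1936 → Sep 1, 1937: 365 days.
Sep 1, 1937 → Sep 1, 1938: 365 days.
Sep 1, 1938 → Sep 1, 1939: 365 days.
Sep 1, 1939 → Sep 1, 1940: 366 days (Feb 29, 1940 is in that span).
Sep 1, 1940 → Sep 1, 1941: 365 days.
Sep 1, 1941 → Sep 1, 1942: 365 days.
Sep 1, 1942 → Sep 1, 1943: 365 days.
Sep 1, 1943 → Sep 1, 1944: 366 days (Feb 29, 1944 is in that span).
Sep 1, 1944 → Sep 1, 1945: 365 days.
Sep 1, 1945 → Sep 1, 1946: 365 days.
Sep 1, 1946 → Sep 1, 1947: 365 days.
Sep 1, 1947 → Oct 1, 1947: 30 days (September has 30).
Oct 1, 1947 → Oct 20, 1947: 19 days.
Total: 6988 days.

6988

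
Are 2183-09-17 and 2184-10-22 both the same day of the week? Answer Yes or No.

From Sep 17, 2183 to Oct 22, 2184 is 401 days.
401 mod 7 = 2, so they are different weekdays.
(Sep 17, 2183 is a Wednesday; Oct 22, 2184 is a Friday.)

No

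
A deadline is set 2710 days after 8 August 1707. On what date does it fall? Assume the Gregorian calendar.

January 8, 1715

+366 (one year; includes Feb 29, 1708) → Aug 8, 1708 (2344 left).
+365 (one year) → Aug 8, 1709 (1979 left).
+365 (one year) → Aug 8, 1710 (1614 left).
+365 (one year) → Aug 8, 1711 (1249 left).
+366 (one year; includes Feb 29, 1712) → Aug 8, 1712 (883 left).
+365 (one year) → Aug 8, 1713 (518 left).
+365 (one year) → Aug 8, 1714 (153 left).
Aug has 31 days: +24 → Sep 1, 1714 (129 left).
Sep has 30 days: +30 → Oct 1, 1714 (99 left).
Oct has 31 days: +31 → Nov 1, 1714 (68 left).
Nov has 30 days: +30 → Dec 1, 1714 (38 left).
Dec has 31 days: +31 → Jan 1, 1715 (7 left).
+7 → Jan 8, 1715.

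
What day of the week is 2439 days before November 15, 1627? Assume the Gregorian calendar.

First find the weekday of Nov 15, 1627. Doomsday rule: the anchor day for the 1600s is Tuesday. For year 27: 27÷12 = 2 r 3, and 3÷4 = 0, so 2+3+0 = 5.
Tuesday + 5 ≡ Sunday — that's 1627's doomsday.
In November the doomsday date is Nov 7.
Nov 15 is 8 days after Nov 7; 8 mod 7 = 1, so Sunday + 1 = Monday.
2439 mod 7 = 3, so 2439 days before a Monday is Monday − 3 = Friday.

Friday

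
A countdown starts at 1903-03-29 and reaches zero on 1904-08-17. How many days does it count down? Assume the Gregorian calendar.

Mar 29, 1903 → Mar 29, 1904: 366 days (Feb 29, 1904 is in that span).
Mar 29, 1904 → Apr 29, 1904: 31 days (March has 31).
Apr 29, 1904 → May 29, 1904: 30 days (April has 30).
May 29, 1904 → Jun 29, 1904: 31 days (May has 31).
Jun 29, 1904 → Jul 29, 1904: 30 days (June has 30).
Jul 29, 1904 → Aug 17, 1904: 19 days.
Total: 507 days.

507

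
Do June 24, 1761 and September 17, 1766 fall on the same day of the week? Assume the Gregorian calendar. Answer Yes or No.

Yes

From Jun 24, 1761 to Sep 17, 1766 is 1911 days.
1911 mod 7 = 0, so they are the same weekday.
(Jun 24, 1761 is a Wednesday; Sep 17, 1766 is a Wednesday.)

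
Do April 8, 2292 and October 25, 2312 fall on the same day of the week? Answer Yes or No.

Yes

From Apr 8, 2292 to Oct 25, 2312 is 7504 days.
7504 mod 7 = 0, so they are the same weekday.
(Apr 8, 2292 is a Friday; Oct 25, 2312 is a Friday.)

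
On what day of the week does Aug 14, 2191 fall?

Sunday

Doomsday rule: the anchor day for the 2100s is Sunday. For year 91: 91÷12 = 7 r 7, and 7÷4 = 1, so 7+7+1 = 15.
Sunday + 15 ≡ Monday — that's 2191's doomsday.
In August the doomsday date is Aug 8.
Aug 14 is 6 days after Aug 8; 6 mod 7 = 6, so Monday + 6 = Sunday.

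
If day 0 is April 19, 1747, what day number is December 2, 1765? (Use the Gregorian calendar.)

6802

Apr 19, 1747 → Apr 19, 1748: 366 days (Feb 29, 1748 is in that span).
Apr 19, 1748 → Apr 19, 1749: 365 days.
Apr 19, 1749 → Apr 19, 1750: 365 days.
Apr 19, 1750 → Apr 19, 1751: 365 days.
Apr 19, 1751 → Apr 19, 1752: 366 days (Feb 29, 1752 is in that span).
Apr 19, 1752 → Apr 19, 1753: 365 days.
Apr 19, 1753 → Apr 19, 1754: 365 days.
Apr 19, 1754 → Apr 19, 1755: 365 days.
Apr 19, 1755 → Apr 19, 1756: 366 days (Feb 29, 1756 is in that span).
Apr 19, 1756 → Apr 19, 1757: 365 days.
Apr 19, 1757 → Apr 19, 1758: 365 days.
Apr 19, 1758 → Apr 19, 1759: 365 days.
Apr 19, 1759 → Apr 19, 1760: 366 days (Feb 29, 1760 is in that span).
Apr 19, 1760 → Apr 19, 1761: 365 days.
Apr 19, 1761 → Apr 19, 1762: 365 days.
Apr 19, 1762 → Apr 19, 1763: 365 days.
Apr 19, 1763 → Apr 19, 1764: 366 days (Feb 29, 1764 is in that span).
Apr 19, 1764 → Apr 19, 1765: 365 days.
Apr 19, 1765 → May 19, 1765: 30 days (April has 30).
May 19, 1765 → Jun 19, 1765: 31 days (May has 31).
Jun 19, 1765 → Jul 19, 1765: 30 days (June has 30).
Jul 19, 1765 → Aug 19, 1765: 31 days (July has 31).
Aug 19, 1765 → Sep 19, 1765: 31 days (August has 31).
Sep 19, 1765 → Oct 19, 1765: 30 days (September has 30).
Oct 19, 1765 → Nov 19, 1765: 31 days (October has 31).
Nov 19, 1765 → Dec 2, 1765: 13 days.
Total: 6802 days.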